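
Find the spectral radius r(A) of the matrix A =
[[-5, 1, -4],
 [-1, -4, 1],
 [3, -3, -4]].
r(A) ≈ 5.7256

The eigenvalues of A are the roots of its characteristic polynomial. With M = A (coefficients from the trace, the sum of principal 2x2 minors, and det A):
  p(λ) = det(λ I - M) = λ^3 + 13λ^2 + 72λ + 156.
No integer candidate from the rational root theorem (±divisors of 156) is a root, so the roots are irrational. The cubic discriminant is Δ = -16608 < 0, so there is one real root and a complex-conjugate pair. p(-5) = -4 and p(-4) = 12 have opposite signs, so a root lies in (-5, -4); Newton's method refines it to λ ≈ -4.7587. Dividing out (λ - (-4.7587)) leaves approximately λ^2 + 8.2413λ + 32.7822. For λ^2 + 8.2413λ + 32.7822 the discriminant is -63.2094. It is negative, so the remaining roots are the complex-conjugate pair λ ≈ -4.1207 ± 3.9752i. Their product equals the constant term, so |λ|^2 ≈ 32.7822 and |λ| ≈ 5.7256.
Thus the eigenvalues (to 4 decimals) are -4.7587 (modulus 4.7587); -4.1207 ± 3.9752i (modulus 5.7256). The spectral radius is the largest modulus: r(A) ≈ 5.7256. (Cross-check: r(A) ≤ ||A||_2 ≈ 6.5712; equality holds whenever A is normal, though it can also hold for some non-normal A.)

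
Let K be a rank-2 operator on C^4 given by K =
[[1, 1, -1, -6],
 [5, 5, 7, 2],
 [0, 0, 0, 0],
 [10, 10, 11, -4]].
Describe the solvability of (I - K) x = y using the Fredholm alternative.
(I - K) is invertible (det(I - K) = 15 ≠ 0), so for every y in C^4 the equation (I - K) x = y has a unique solution.

K has rank 2 and factors as K = U V^T = u1 v1^T + u2 v2^T with u1 = (-2, 2, 0, 1), v1 = (1, 1, 2, 2), u2 = (-1, -1, 0, -3), v2 = (-3, -3, -3, 2) (multiplying out reproduces the displayed K). The nonzero eigenvalues of U V^T coincide with those of the 2 x 2 matrix G = V^T U = [[v1·u1, v1·u2], [v2·u1, v2·u2]] = [[2, -8], [2, 0]], and by the Sylvester determinant identity det(I_4 - U V^T) = det(I_2 - V^T U) = det([[-1, 8], [-2, 1]]) = (-1)(1) - (8)(-2) = 15. (Direct check: I - K =
[[0, -1, 1, 6],
 [-5, -4, -7, -2],
 [0, 0, 1, 0],
 [-10, -10, -11, 5]]
has determinant 15.) The finite-dimensional Fredholm alternative says: either (I - K) is invertible, or ker(I - K) ≠ {0} and then range(I - K) = ker((I - K)^*)^⊥, with dim ker(I - K) = dim ker((I - K)^*). Since det(I - K) ≠ 0, 1 is not an eigenvalue of K and ker(I - K) = {0}, so we are in the first case: for every y there is a unique x = (I - K)^(-1) y. (Explicitly, by the Woodbury identity, (I - U V^T)^(-1) = I + U (I_2 - G)^(-1) V^T.)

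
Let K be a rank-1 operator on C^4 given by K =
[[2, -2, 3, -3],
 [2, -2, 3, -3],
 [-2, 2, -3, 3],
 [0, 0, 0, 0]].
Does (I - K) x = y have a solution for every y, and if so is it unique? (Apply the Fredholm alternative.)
(I - K) is invertible (det(I - K) = 4 ≠ 0), so for every y in C^4 the equation (I - K) x = y has a unique solution.

K has rank 1, so it is an outer product K = u v^T: every row of K is a multiple of one row vector. Reading off the entries, u = (1, 1, -1, 0) and v = (2, -2, 3, -3) (row i of K equals u_i·v^T). A rank-one matrix u v^T satisfies K u = u (v·u) and kills the (3)-dimensional subspace v^⊥, so its characteristic polynomial is lambda^3 (lambda - v·u) with v·u = tr K = -3. Hence the eigenvalues of I - K are 1 (multiplicity 3) and 1 - (-3) = 4, so det(I - K) = 4. (Direct check: I - K =
[[-1, 2, -3, 3],
 [-2, 3, -3, 3],
 [2, -2, 4, -3],
 [0, 0, 0, 1]]
has determinant 4.) The finite-dimensional Fredholm alternative says: either (I - K) is invertible, or ker(I - K) ≠ {0} and then range(I - K) = ker((I - K)^*)^⊥, with dim ker(I - K) = dim ker((I - K)^*). Since det(I - K) ≠ 0, 1 is not an eigenvalue of K and ker(I - K) = {0}, so we are in the first case: for every y there is a unique x = (I - K)^(-1) y. Explicitly, by the Sherman–Morrison formula, (I - u v^T)^(-1) = I + u v^T/(1 - v·u), i.e. (I - K)^(-1) = I + K/(4).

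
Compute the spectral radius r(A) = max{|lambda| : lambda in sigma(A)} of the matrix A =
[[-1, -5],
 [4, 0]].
r(A) = sqrt(20) ≈ 4.4721

The eigenvalues of A are the roots of its characteristic polynomial. With M = A (coefficients from the trace and determinant):
  p(λ) = det(λ I - M) = λ^2 + λ + 20.
For λ^2 + λ + 20 the discriminant is -79. It is negative, so the roots are the complex-conjugate pair λ = -1/2 ± (sqrt(79)/2) i ≈ -0.5 ± 4.4441i. For a conjugate pair the product of the roots equals the constant term, so |λ|^2 = 20 and |λ| = sqrt(20) ≈ 4.4721.
Thus the eigenvalues (to 4 decimals) are -0.5 ± 4.4441i (modulus 4.4721). The spectral radius is the largest modulus: r(A) = sqrt(20) ≈ 4.4721. (Cross-check: r(A) ≤ ||A||_2 ≈ 5.2348; equality holds whenever A is normal, though it can also hold for some non-normal A.)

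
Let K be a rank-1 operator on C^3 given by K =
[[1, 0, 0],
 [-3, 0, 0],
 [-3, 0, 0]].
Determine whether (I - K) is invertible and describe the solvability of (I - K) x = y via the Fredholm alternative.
(I - K) is singular (det(I - K) = 0, i.e. 1 ∈ sigma(K)). (I - K) x = y is solvable iff y ⊥ ker((I - K)^*) = span{(1, 0, 0)}, i.e. iff y_1 = 0. When solvable, the solutions are x = y + c·(1, -3, -3), c arbitrary (ker(I - K) = span{(1, -3, -3)}, dimension 1).

K has rank 1, so it is an outer product K = u v^T: every row of K is a multiple of one row vector. Reading off the entries, u = (1, -3, -3) and v = (1, 0, 0) (row i of K equals u_i·v^T). A rank-one matrix u v^T satisfies K u = u (v·u) and kills the (2)-dimensional subspace v^⊥, so its characteristic polynomial is lambda^2 (lambda - v·u) with v·u = tr K = 1. Hence the eigenvalues of I - K are 1 (multiplicity 2) and 1 - (1) = 0, so det(I - K) = 0. (Direct check: I - K =
[[0, 0, 0],
 [3, 1, 0],
 [3, 0, 1]]
has determinant 0.) So 1 is an eigenvalue of K and (I - K) is not invertible. The finite-dimensional Fredholm alternative says: either (I - K) is invertible, or ker(I - K) ≠ {0} and then range(I - K) = ker((I - K)^*)^⊥, with dim ker(I - K) = dim ker((I - K)^*). We are in the second case, so we need both kernels. Kernel of I - K: (I - K) u = u - u (v·u) = u - u = 0, so ker(I - K) = span{u} = span{(1, -3, -3)} (it is exactly 1-dimensional because rank(I - K) = 2). Kernel of the adjoint: K is real, so (I - K)^* = I - K^T = I - v u^T, and (I - v u^T) v = v - v (u·v) = 0; hence ker((I - K)^*) = span{v} = span{(1, 0, 0)}. Therefore (I - K) x = y is solvable iff <y, v> = 0, i.e. iff y_1 = 0. When this holds, K y = u (v·y) = 0, so (I - K) y = y and x = y is a particular solution; the full solution set is the line x = y + c·u = y + c·(1, -3, -3), c ∈ C.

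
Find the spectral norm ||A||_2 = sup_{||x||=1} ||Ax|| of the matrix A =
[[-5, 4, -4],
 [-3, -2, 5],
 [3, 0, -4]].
||A||_2 ≈ 8.3912 (= sqrt(largest eigenvalue of A^T A))

||A||_2 = sigma_max(A) = sqrt(lambda_max(A^T A)). Form the symmetric matrix M = A^T A =
[[43, -14, -7],
 [-14, 20, -26],
 [-7, -26, 57]].
Its characteristic polynomial (trace, sum of principal 2x2 minors, determinant of M give the coefficients) is
  p(λ) = det(λ I - M) = λ^3 - 120λ^2 + 3530λ - 2704.
No integer candidate from the rational root theorem (±divisors of 2704) is a root, so the roots are irrational. The cubic discriminant is Δ = 5219049568 > 0, so there are three distinct real roots. p(0) = -2704 and p(1) = 707 have opposite signs, so a root lies in (0, 1); Newton's method refines it to λ ≈ 0.7869. p(48) = 848 and p(49) = -205 have opposite signs, so a root lies in (48, 49); Newton's method refines it to λ ≈ 48.8014. p(70) = -604 and p(71) = 917 have opposite signs, so a root lies in (70, 71); Newton's method refines it to λ ≈ 70.4117. Check (Vieta): the three roots sum to 120, matching tr M = 120.
So the eigenvalues of A^T A are ≈ 0.7869, 48.8014, 70.4117 (all ≥ 0, as they must be for A^T A). The largest is λ_max ≈ 70.4117, hence ||A||_2 = sqrt(λ_max) ≈ 8.3912.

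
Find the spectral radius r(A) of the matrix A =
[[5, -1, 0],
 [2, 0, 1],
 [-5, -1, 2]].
r(A) ≈ 4.943

The eigenvalues of A are the roots of its characteristic polynomial. With M = A (coefficients from the trace, the sum of principal 2x2 minors, and det A):
  p(λ) = det(λ I - M) = λ^3 - 7λ^2 + 13λ - 14.
No integer candidate from the rational root theorem (±divisors of 14) is a root, so the roots are irrational. The cubic discriminant is Δ = -2075 < 0, so there is one real root and a complex-conjugate pair. p(4) = -10 and p(5) = 1 have opposite signs, so a root lies in (4, 5); Newton's method refines it to λ ≈ 4.943. Dividing out (λ - (4.943)) leaves approximately λ^2 - 2.057λ + 2.8323. For λ^2 - 2.057λ + 2.8323 the discriminant is -7.0979. It is negative, so the remaining roots are the complex-conjugate pair λ ≈ 1.0285 ± 1.3321i. Their product equals the constant term, so |λ|^2 ≈ 2.8323 and |λ| ≈ 1.6829.
Thus the eigenvalues (to 4 decimals) are 4.943 (modulus 4.943); 1.0285 ± 1.3321i (modulus 1.6829). The spectral radius is the largest modulus: r(A) ≈ 4.943. (Cross-check: r(A) ≤ ||A||_2 ≈ 7.4347; equality holds whenever A is normal, though it can also hold for some non-normal A.)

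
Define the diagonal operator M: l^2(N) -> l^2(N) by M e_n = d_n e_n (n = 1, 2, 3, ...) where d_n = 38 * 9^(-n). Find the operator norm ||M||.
||M|| = 38/9 (attained at n = 1)

For M diagonal, ||M|| = sup_n |d_n|. The sequence d_n = 38 * 9^(-n) is positive and strictly decreasing (ratio 9^(-1) < 1), so the supremum is d_1 = 38/9. Hence ||M|| = 38/9.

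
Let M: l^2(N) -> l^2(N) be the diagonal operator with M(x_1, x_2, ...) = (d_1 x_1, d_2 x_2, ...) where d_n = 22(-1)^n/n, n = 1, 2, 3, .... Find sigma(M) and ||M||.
sigma(M) = {22(-1)^n/n : n ≥ 1} ∪ {0}; ||M|| = 22

A bounded diagonal operator on l^2 with diagonal entries d_n has spectrum equal to the closure of {d_n : n ≥ 1}: every d_n is an eigenvalue (with eigenvector e_n), so {d_n} ⊂ sigma(M); the spectrum is closed, so its closure is too; and for lambda not in the closure, (M - lambda I) has bounded inverse (the diagonal entries 1/(d_n - lambda) are bounded). For our sequence d_n = 22(-1)^n/n, n = 1, 2, 3, ...:
  - {d_n} = {22(-1)^n/n : n ≥ 1}; the only limit point is 0
  - closure = {22(-1)^n/n : n ≥ 1} ∪ {0}
For the norm: a diagonal operator has ||M|| = sup_n |d_n|. Here |d_n| = 22/n is decreasing, so sup_n |d_n| = |d_1| = 22. So ||M|| = 22.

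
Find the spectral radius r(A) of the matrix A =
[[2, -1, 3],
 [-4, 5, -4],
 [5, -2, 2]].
r(A) ≈ 8.8949

The eigenvalues of A are the roots of its characteristic polynomial. With M = A (coefficients from the trace, the sum of principal 2x2 minors, and det A):
  p(λ) = det(λ I - M) = λ^3 - 9λ^2 - 3λ + 35.
No integer candidate from the rational root theorem (±divisors of 35) is a root, so the roots are irrational. The cubic discriminant is Δ = 86832 > 0, so there are three distinct real roots. p(-2) = -3 and p(-1) = 28 have opposite signs, so a root lies in (-2, -1); Newton's method refines it to λ ≈ -1.9318. p(2) = 1 and p(3) = -28 have opposite signs, so a root lies in (2, 3); Newton's method refines it to λ ≈ 2.0369. p(8) = -53 and p(9) = 8 have opposite signs, so a root lies in (8, 9); Newton's method refines it to λ ≈ 8.8949. Check (Vieta): the three roots sum to 9, matching tr M = 9.
Thus the eigenvalues (to 4 decimals) are -1.9318 (modulus 1.9318); 2.0369 (modulus 2.0369); 8.8949 (modulus 8.8949). The spectral radius is the largest modulus: r(A) ≈ 8.8949. (Cross-check: r(A) ≤ ||A||_2 ≈ 9.8168; equality holds whenever A is normal, though it can also hold for some non-normal A.)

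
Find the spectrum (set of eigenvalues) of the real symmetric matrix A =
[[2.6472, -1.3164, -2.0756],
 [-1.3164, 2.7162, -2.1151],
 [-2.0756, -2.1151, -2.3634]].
sigma(A) ≈ {-4, 3, 4}

A is real symmetric, so its spectrum consists of real eigenvalues. Expanding the characteristic polynomial of the displayed matrix gives
  det(λ I - A) = p(λ) = λ^3 + (-3)λ^2 + (-16)λ + (48).
Solving p(λ) = 0 yields eigenvalues ≈ -4, 3, 4. (A is shown rounded to 4 decimals, so these recover the underlying integer eigenvalues to within that precision.)
Verification: the trace of A = 3 equals the sum of eigenvalues 3, and det(A) ≈ -48.0007 matches the eigenvalue product -48.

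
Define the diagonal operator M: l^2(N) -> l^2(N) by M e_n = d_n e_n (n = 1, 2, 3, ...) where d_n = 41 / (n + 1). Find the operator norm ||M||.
||M|| = 41/2 (attained at n = 1)

For M diagonal, ||M|| = sup_n |d_n| = sup_n 41/(n + 1). This is positive and strictly decreasing in n, so the supremum is attained at n = 1: d_1 = 41/(1 + 1) = 41/2. Hence ||M|| = 41/2.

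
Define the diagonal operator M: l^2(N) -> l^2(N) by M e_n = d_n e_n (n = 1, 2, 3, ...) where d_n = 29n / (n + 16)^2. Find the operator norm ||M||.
||M|| = 29/64 (attained at n = 16)

For M diagonal, ||M|| = sup_n |d_n|. Treat f(x) = 29x / (x + 16)^2 for real x > 0. By the quotient rule, f'(x) = 29(16 - x)/(x + 16)^3, which is positive for x < 16 and negative for x > 16. So f has a unique maximum at x = 16, and since 16 is a positive integer, the supremum over n ≥ 1 is attained at n = 16: d_16 = 29·16/(16 + 16)^2 = 29·16/1024 = 29/64. Hence ||M|| = 29/64.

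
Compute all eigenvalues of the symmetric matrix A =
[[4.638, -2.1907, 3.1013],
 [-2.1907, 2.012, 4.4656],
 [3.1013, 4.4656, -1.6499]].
sigma(A) ≈ {-6, 5, 6}

A is real symmetric, so its spectrum consists of real eigenvalues. Expanding the characteristic polynomial of the displayed matrix gives
  det(λ I - A) = p(λ) = λ^3 + (-5)λ^2 + (-35.999)λ + (179.9975).
Solving p(λ) = 0 yields eigenvalues ≈ -6, 5, 6. (A is shown rounded to 4 decimals, so these recover the underlying integer eigenvalues to within that precision.)
Verification: the trace of A = 5 equals the sum of eigenvalues 5, and det(A) ≈ -179.9975 matches the eigenvalue product -180.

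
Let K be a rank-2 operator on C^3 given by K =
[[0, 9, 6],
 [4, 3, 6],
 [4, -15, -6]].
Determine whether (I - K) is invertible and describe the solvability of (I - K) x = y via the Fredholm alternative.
(I - K) is invertible (det(I - K) = 16 ≠ 0), so for every y in C^3 the equation (I - K) x = y has a unique solution.

K has rank 2 and factors as K = U V^T = u1 v1^T + u2 v2^T with u1 = (3, 3, -3), v1 = (0, 3, 2), u2 = (0, -2, -2), v2 = (-2, 3, 0) (multiplying out reproduces the displayed K). The nonzero eigenvalues of U V^T coincide with those of the 2 x 2 matrix G = V^T U = [[v1·u1, v1·u2], [v2·u1, v2·u2]] = [[3, -10], [3, -6]], and by the Sylvester determinant identity det(I_3 - U V^T) = det(I_2 - V^T U) = det([[-2, 10], [-3, 7]]) = (-2)(7) - (10)(-3) = 16. (Direct check: I - K =
[[1, -9, -6],
 [-4, -2, -6],
 [-4, 15, 7]]
has determinant 16.) The finite-dimensional Fredholm alternative says: either (I - K) is invertible, or ker(I - K) ≠ {0} and then range(I - K) = ker((I - K)^*)^⊥, with dim ker(I - K) = dim ker((I - K)^*). Since det(I - K) ≠ 0, 1 is not an eigenvalue of K and ker(I - K) = {0}, so we are in the first case: for every y there is a unique x = (I - K)^(-1) y. (Explicitly, by the Woodbury identity, (I - U V^T)^(-1) = I + U (I_2 - G)^(-1) V^T.)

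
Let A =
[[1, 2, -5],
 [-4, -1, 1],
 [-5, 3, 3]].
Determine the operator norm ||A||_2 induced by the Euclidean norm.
||A||_2 ≈ 7.9612 (= sqrt(largest eigenvalue of A^T A))

||A||_2 = sigma_max(A) = sqrt(lambda_max(A^T A)). Form the symmetric matrix M = A^T A =
[[42, -9, -24],
 [-9, 14, -2],
 [-24, -2, 35]].
Its characteristic polynomial (trace, sum of principal 2x2 minors, determinant of M give the coefficients) is
  p(λ) = det(λ I - M) = λ^3 - 91λ^2 + 1887λ - 8649.
No integer candidate from the rational root theorem (±divisors of 8649) is a root, so the roots are irrational. The cubic discriminant is Δ = 1253006928 > 0, so there are three distinct real roots. p(6) = -387 and p(7) = 444 have opposite signs, so a root lies in (6, 7); Newton's method refines it to λ ≈ 6.4444. p(21) = 108 and p(22) = -531 have opposite signs, so a root lies in (21, 22); Newton's method refines it to λ ≈ 21.1751. p(63) = -900 and p(64) = 1527 have opposite signs, so a root lies in (63, 64); Newton's method refines it to λ ≈ 63.3805. Check (Vieta): the three roots sum to 91, matching tr M = 91.
So the eigenvalues of A^T A are ≈ 6.4444, 21.1751, 63.3805 (all ≥ 0, as they must be for A^T A). The largest is λ_max ≈ 63.3805, hence ||A||_2 = sqrt(λ_max) ≈ 7.9612.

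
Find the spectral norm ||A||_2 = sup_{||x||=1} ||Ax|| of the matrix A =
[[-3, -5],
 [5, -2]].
||A||_2 = sqrt((63 + sqrt(125))/2) ≈ 6.0902 (= sqrt(largest eigenvalue of A^T A))

||A||_2 = sigma_max(A) = sqrt(lambda_max(A^T A)). Form the symmetric matrix M = A^T A =
[[34, 5],
 [5, 29]].
Its characteristic polynomial (trace, determinant of M give the coefficients) is
  p(λ) = det(λ I - M) = λ^2 - 63λ + 961.
For λ^2 - 63λ + 961 the discriminant is 125. It is nonnegative but not a perfect square, so the roots are real and irrational: λ = (63 ± sqrt(125))/2 ≈ 37.0902, 25.9098.
So the eigenvalues of A^T A are ≈ 25.9098, 37.0902 (all ≥ 0, as they must be for A^T A). The largest is λ_max = (63 + sqrt(125))/2 ≈ 37.0902, hence ||A||_2 = sqrt(λ_max) = sqrt((63 + sqrt(125))/2) ≈ 6.0902.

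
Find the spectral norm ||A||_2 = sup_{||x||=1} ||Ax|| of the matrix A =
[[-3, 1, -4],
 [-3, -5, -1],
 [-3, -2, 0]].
||A||_2 ≈ 7.1009 (= sqrt(largest eigenvalue of A^T A))

||A||_2 = sigma_max(A) = sqrt(lambda_max(A^T A)). Form the symmetric matrix M = A^T A =
[[27, 18, 15],
 [18, 30, 1],
 [15, 1, 17]].
Its characteristic polynomial (trace, sum of principal 2x2 minors, determinant of M give the coefficients) is
  p(λ) = det(λ I - M) = λ^3 - 74λ^2 + 1229λ - 2025.
No integer candidate from the rational root theorem (±divisors of 2025) is a root, so the roots are irrational. The cubic discriminant is Δ = 767797385 > 0, so there are three distinct real roots. p(1) = -869 and p(2) = 145 have opposite signs, so a root lies in (1, 2); Newton's method refines it to λ ≈ 1.8482. p(21) = 411 and p(22) = -155 have opposite signs, so a root lies in (21, 22); Newton's method refines it to λ ≈ 21.7294. p(50) = -575 and p(51) = 831 have opposite signs, so a root lies in (50, 51); Newton's method refines it to λ ≈ 50.4224. Check (Vieta): the three roots sum to 74, matching tr M = 74.
So the eigenvalues of A^T A are ≈ 1.8482, 21.7294, 50.4224 (all ≥ 0, as they must be for A^T A). The largest is λ_max ≈ 50.4224, hence ||A||_2 = sqrt(λ_max) ≈ 7.1009.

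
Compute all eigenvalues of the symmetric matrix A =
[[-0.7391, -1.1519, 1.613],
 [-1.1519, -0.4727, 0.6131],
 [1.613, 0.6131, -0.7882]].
sigma(A) ≈ {-3, 0, 1}

A is real symmetric, so its spectrum consists of real eigenvalues. Expanding the characteristic polynomial of the displayed matrix gives
  det(λ I - A) = p(λ) = λ^3 + (2)λ^2 + (-3)λ + (0).
Solving p(λ) = 0 yields eigenvalues ≈ -3, 0, 1. (A is shown rounded to 4 decimals, so these recover the underlying integer eigenvalues to within that precision.)
Verification: the trace of A = -2 equals the sum of eigenvalues -2, and det(A) ≈ -0.0002 matches the eigenvalue product 0.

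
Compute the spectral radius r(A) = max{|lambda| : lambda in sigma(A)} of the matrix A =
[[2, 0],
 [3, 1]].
r(A) = 2

The eigenvalues of A are the roots of its characteristic polynomial. With M = A (coefficients from the trace and determinant):
  p(λ) = det(λ I - M) = λ^2 - 3λ + 2.
For λ^2 - 3λ + 2 the discriminant is 1. It is a perfect square (1^2), so the roots are rational: λ = (3 ± 1)/2 = 2, 1.
Thus the eigenvalues (to 4 decimals) are 2 (modulus 2); 1 (modulus 1). The spectral radius is the largest modulus: r(A) = 2. (Cross-check: r(A) ≤ ||A||_2 ≈ 3.7025; equality holds whenever A is normal, though it can also hold for some non-normal A.)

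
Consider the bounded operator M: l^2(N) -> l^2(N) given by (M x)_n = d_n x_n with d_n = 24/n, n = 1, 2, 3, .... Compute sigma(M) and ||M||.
sigma(M) = {24/n : n ≥ 1} ∪ {0}; ||M|| = 24

A bounded diagonal operator on l^2 with diagonal entries d_n has spectrum equal to the closure of {d_n : n ≥ 1}: every d_n is an eigenvalue (with eigenvector e_n), so {d_n} ⊂ sigma(M); the spectrum is closed, so its closure is too; and for lambda not in the closure, (M - lambda I) has bounded inverse (the diagonal entries 1/(d_n - lambda) are bounded). For our sequence d_n = 24/n, n = 1, 2, 3, ...:
  - {d_n} = {24/n : n ≥ 1}; the only limit point is 0
  - closure = {24/n : n ≥ 1} ∪ {0}
For the norm: a diagonal operator has ||M|| = sup_n |d_n|. Here d_n = 24/n is positive and decreasing, so sup_n |d_n| = d_1 = 24. So ||M|| = 24.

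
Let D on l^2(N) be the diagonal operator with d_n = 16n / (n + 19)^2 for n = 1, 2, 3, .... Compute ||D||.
||D|| = 4/19 (attained at n = 19)

For D diagonal, ||D|| = sup_n |d_n|. Treat f(x) = 16x / (x + 19)^2 for real x > 0. By the quotient rule, f'(x) = 16(19 - x)/(x + 19)^3, which is positive for x < 19 and negative for x > 19. So f has a unique maximum at x = 19, and since 19 is a positive integer, the supremum over n ≥ 1 is attained at n = 19: d_19 = 16·19/(19 + 19)^2 = 16·19/1444 = 4/19. Hence ||D|| = 4/19.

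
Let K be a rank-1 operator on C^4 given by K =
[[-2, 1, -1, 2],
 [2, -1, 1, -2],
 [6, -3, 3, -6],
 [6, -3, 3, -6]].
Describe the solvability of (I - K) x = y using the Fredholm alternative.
(I - K) is invertible (det(I - K) = 7 ≠ 0), so for every y in C^4 the equation (I - K) x = y has a unique solution.

K has rank 1, so it is an outer product K = u v^T: every row of K is a multiple of one row vector. Reading off the entries, u = (1, -1, -3, -3) and v = (-2, 1, -1, 2) (row i of K equals u_i·v^T). A rank-one matrix u v^T satisfies K u = u (v·u) and kills the (3)-dimensional subspace v^⊥, so its characteristic polynomial is lambda^3 (lambda - v·u) with v·u = tr K = -6. Hence the eigenvalues of I - K are 1 (multiplicity 3) and 1 - (-6) = 7, so det(I - K) = 7. (Direct check: I - K =
[[3, -1, 1, -2],
 [-2, 2, -1, 2],
 [-6, 3, -2, 6],
 [-6, 3, -3, 7]]
has determinant 7.) The finite-dimensional Fredholm alternative says: either (I - K) is invertible, or ker(I - K) ≠ {0} and then range(I - K) = ker((I - K)^*)^⊥, with dim ker(I - K) = dim ker((I - K)^*). Since det(I - K) ≠ 0, 1 is not an eigenvalue of K and ker(I - K) = {0}, so we are in the first case: for every y there is a unique x = (I - K)^(-1) y. Explicitly, by the Sherman–Morrison formula, (I - u v^T)^(-1) = I + u v^T/(1 - v·u), i.e. (I - K)^(-1) = I + K/(7).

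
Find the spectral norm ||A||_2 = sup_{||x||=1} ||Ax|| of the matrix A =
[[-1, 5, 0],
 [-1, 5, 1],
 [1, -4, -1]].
||A||_2 ≈ 8.3796 (= sqrt(largest eigenvalue of A^T A))

||A||_2 = sigma_max(A) = sqrt(lambda_max(A^T A)). Form the symmetric matrix M = A^T A =
[[3, -14, -2],
 [-14, 66, 9],
 [-2, 9, 2]].
Its characteristic polynomial (trace, sum of principal 2x2 minors, determinant of M give the coefficients) is
  p(λ) = det(λ I - M) = λ^3 - 71λ^2 + 55λ - 1.
No integer candidate from the rational root theorem (±divisors of 1) is a root, so the roots are irrational. The cubic discriminant is Δ = 13222144 > 0, so there are three distinct real roots. p(0) = -1 and p(0.5) = 8.875 have opposite signs, so a root lies in (0, 0.5); Newton's method refines it to λ ≈ 0.0186. p(0.5) = 8.875 and p(1) = -16 have opposite signs, so a root lies in (0.5, 1); Newton's method refines it to λ ≈ 0.7645. p(70) = -1051 and p(71) = 3904 have opposite signs, so a root lies in (70, 71); Newton's method refines it to λ ≈ 70.2169. Check (Vieta): the three roots sum to 71, matching tr M = 71.
So the eigenvalues of A^T A are ≈ 0.0186, 0.7645, 70.2169 (all ≥ 0, as they must be for A^T A). The largest is λ_max ≈ 70.2169, hence ||A||_2 = sqrt(λ_max) ≈ 8.3796.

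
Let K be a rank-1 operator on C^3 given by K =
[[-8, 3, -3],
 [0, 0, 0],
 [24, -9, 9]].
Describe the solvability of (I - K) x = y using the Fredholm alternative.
(I - K) is singular (det(I - K) = 0, i.e. 1 ∈ sigma(K)). (I - K) x = y is solvable iff y ⊥ ker((I - K)^*) = span{(-8, 3, -3)}, i.e. iff -8y_1 + 3y_2 - 3y_3 = 0. When solvable, the solutions are x = y + c·(1, 0, -3), c arbitrary (ker(I - K) = span{(1, 0, -3)}, dimension 1).

K has rank 1, so it is an outer product K = u v^T: every row of K is a multiple of one row vector. Reading off the entries, u = (1, 0, -3) and v = (-8, 3, -3) (row i of K equals u_i·v^T). A rank-one matrix u v^T satisfies K u = u (v·u) and kills the (2)-dimensional subspace v^⊥, so its characteristic polynomial is lambda^2 (lambda - v·u) with v·u = tr K = 1. Hence the eigenvalues of I - K are 1 (multiplicity 2) and 1 - (1) = 0, so det(I - K) = 0. (Direct check: I - K =
[[9, -3, 3],
 [0, 1, 0],
 [-24, 9, -8]]
has determinant 0.) So 1 is an eigenvalue of K and (I - K) is not invertible. The finite-dimensional Fredholm alternative says: either (I - K) is invertible, or ker(I - K) ≠ {0} and then range(I - K) = ker((I - K)^*)^⊥, with dim ker(I - K) = dim ker((I - K)^*). We are in the second case, so we need both kernels. Kernel of I - K: (I - K) u = u - u (v·u) = u - u = 0, so ker(I - K) = span{u} = span{(1, 0, -3)} (it is exactly 1-dimensional because rank(I - K) = 2). Kernel of the adjoint: K is real, so (I - K)^* = I - K^T = I - v u^T, and (I - v u^T) v = v - v (u·v) = 0; hence ker((I - K)^*) = span{v} = span{(-8, 3, -3)}. Therefore (I - K) x = y is solvable iff <y, v> = 0, i.e. iff -8y_1 + 3y_2 - 3y_3 = 0. When this holds, K y = u (v·y) = 0, so (I - K) y = y and x = y is a particular solution; the full solution set is the line x = y + c·u = y + c·(1, 0, -3), c ∈ C.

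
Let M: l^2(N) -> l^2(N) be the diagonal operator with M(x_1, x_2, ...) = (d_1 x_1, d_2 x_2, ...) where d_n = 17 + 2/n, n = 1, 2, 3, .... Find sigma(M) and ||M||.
sigma(M) = {17 + 2/n : n ≥ 1} ∪ {17}; ||M|| = 19

A bounded diagonal operator on l^2 with diagonal entries d_n has spectrum equal to the closure of {d_n : n ≥ 1}: every d_n is an eigenvalue (with eigenvector e_n), so {d_n} ⊂ sigma(M); the spectrum is closed, so its closure is too; and for lambda not in the closure, (M - lambda I) has bounded inverse (the diagonal entries 1/(d_n - lambda) are bounded). For our sequence d_n = 17 + 2/n, n = 1, 2, 3, ...:
  - {d_n} = {17 + 2/n : n ≥ 1}; the only limit point is 17
  - closure = {17 + 2/n : n ≥ 1} ∪ {17}
For the norm: a diagonal operator has ||M|| = sup_n |d_n|. Here d_n = 17 + 2/n is positive and decreasing, so sup_n |d_n| = d_1 = 17 + 2 = 19. So ||M|| = 19.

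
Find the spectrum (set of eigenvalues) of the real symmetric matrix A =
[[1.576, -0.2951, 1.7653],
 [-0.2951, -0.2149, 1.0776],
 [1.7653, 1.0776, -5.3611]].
sigma(A) ≈ {-6, 0, 2}

A is real symmetric, so its spectrum consists of real eigenvalues. Expanding the characteristic polynomial of the displayed matrix gives
  det(λ I - A) = p(λ) = λ^3 + (4)λ^2 + (-12)λ + (0).
Solving p(λ) = 0 yields eigenvalues ≈ -6, 0, 2. (A is shown rounded to 4 decimals, so these recover the underlying integer eigenvalues to within that precision.)
Verification: the trace of A = -4 equals the sum of eigenvalues -4, and det(A) ≈ -0.0005 matches the eigenvalue product 0.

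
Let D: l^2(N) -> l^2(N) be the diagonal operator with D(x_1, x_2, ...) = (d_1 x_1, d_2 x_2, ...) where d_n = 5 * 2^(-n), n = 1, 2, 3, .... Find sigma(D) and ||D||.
sigma(D) = {5 * 2^(-n) : n ≥ 1} ∪ {0}; ||D|| = 5/2

A bounded diagonal operator on l^2 with diagonal entries d_n has spectrum equal to the closure of {d_n : n ≥ 1}: every d_n is an eigenvalue (with eigenvector e_n), so {d_n} ⊂ sigma(D); the spectrum is closed, so its closure is too; and for lambda not in the closure, (D - lambda I) has bounded inverse (the diagonal entries 1/(d_n - lambda) are bounded). For our sequence d_n = 5 * 2^(-n), n = 1, 2, 3, ...:
  - {d_n} = {5 * 2^(-n) : n ≥ 1}; the only limit point is 0
  - closure = {5 * 2^(-n) : n ≥ 1} ∪ {0}
For the norm: a diagonal operator has ||D|| = sup_n |d_n|. Here d_n = 5 * 2^(-n) is positive and decreasing, so sup_n |d_n| = d_1 = 5/2. So ||D|| = 5/2.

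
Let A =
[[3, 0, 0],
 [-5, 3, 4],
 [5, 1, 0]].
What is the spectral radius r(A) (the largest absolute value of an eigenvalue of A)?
r(A) = 4

The eigenvalues of A are the roots of its characteristic polynomial. With M = A (coefficients from the trace, the sum of principal 2x2 minors, and det A):
  p(λ) = det(λ I - M) = λ^3 - 6λ^2 + 5λ + 12.
By the rational root theorem any rational root is an integer divisor of 12. Testing λ = 4: p(4) = 64 - 96 + 20 + 12 = 0, so λ = 4 is a root. Dividing out (λ - 4) leaves p(λ) = (λ - 4)(λ^2 - 2λ - 3). For λ^2 - 2λ - 3 the discriminant is 16. It is a perfect square (4^2), so the roots are rational: λ = (2 ± 4)/2 = 3, -1.
Thus the eigenvalues (to 4 decimals) are 3 (modulus 3); -1 (modulus 1); 4 (modulus 4). The spectral radius is the largest modulus: r(A) = 4. (Cross-check: r(A) ≤ ||A||_2 ≈ 8.3688; equality holds whenever A is normal, though it can also hold for some non-normal A.)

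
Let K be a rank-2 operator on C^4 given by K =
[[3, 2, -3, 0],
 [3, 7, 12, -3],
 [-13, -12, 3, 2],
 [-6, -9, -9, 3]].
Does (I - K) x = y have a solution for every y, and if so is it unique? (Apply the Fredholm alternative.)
(I - K) is invertible (det(I - K) = 165 ≠ 0), so for every y in C^4 the equation (I - K) x = y has a unique solution.

K has rank 2 and factors as K = U V^T = u1 v1^T + u2 v2^T with u1 = (0, 3, -2, -3), v1 = (2, 3, 3, -1), u2 = (-1, 1, 3, 0), v2 = (-3, -2, 3, 0) (multiplying out reproduces the displayed K). The nonzero eigenvalues of U V^T coincide with those of the 2 x 2 matrix G = V^T U = [[v1·u1, v1·u2], [v2·u1, v2·u2]] = [[6, 10], [-12, 10]], and by the Sylvester determinant identity det(I_4 - U V^T) = det(I_2 - V^T U) = det([[-5, -10], [12, -9]]) = (-5)(-9) - (-10)(12) = 165. (Direct check: I - K =
[[-2, -2, 3, 0],
 [-3, -6, -12, 3],
 [13, 12, -2, -2],
 [6, 9, 9, -2]]
has determinant 165.) The finite-dimensional Fredholm alternative says: either (I - K) is invertible, or ker(I - K) ≠ {0} and then range(I - K) = ker((I - K)^*)^⊥, with dim ker(I - K) = dim ker((I - K)^*). Since det(I - K) ≠ 0, 1 is not an eigenvalue of K and ker(I - K) = {0}, so we are in the first case: for every y there is a unique x = (I - K)^(-1) y. (Explicitly, by the Woodbury identity, (I - U V^T)^(-1) = I + U (I_2 - G)^(-1) V^T.)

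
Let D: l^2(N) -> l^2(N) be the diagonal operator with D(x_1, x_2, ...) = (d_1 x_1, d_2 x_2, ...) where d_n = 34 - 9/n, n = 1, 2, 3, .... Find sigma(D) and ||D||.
sigma(D) = {34 - 9/n : n ≥ 1} ∪ {34}; ||D|| = 34

A bounded diagonal operator on l^2 with diagonal entries d_n has spectrum equal to the closure of {d_n : n ≥ 1}: every d_n is an eigenvalue (with eigenvector e_n), so {d_n} ⊂ sigma(D); the spectrum is closed, so its closure is too; and for lambda not in the closure, (D - lambda I) has bounded inverse (the diagonal entries 1/(d_n - lambda) are bounded). For our sequence d_n = 34 - 9/n, n = 1, 2, 3, ...:
  - {d_n} = {34 - 9/n : n ≥ 1}; the only limit point is 34
  - closure = {34 - 9/n : n ≥ 1} ∪ {34}
For the norm: a diagonal operator has ||D|| = sup_n |d_n|. Here d_n = 34 - 9/n increases monotonically from d_1 = 25 toward 34, with all terms in [25, 34); so sup_n |d_n| = 34 (the supremum is the limit, not attained). So ||D|| = 34.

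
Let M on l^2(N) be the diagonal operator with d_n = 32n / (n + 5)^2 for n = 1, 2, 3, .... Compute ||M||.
||M|| = 8/5 (attained at n = 5)

For M diagonal, ||M|| = sup_n |d_n|. Treat f(x) = 32x / (x + 5)^2 for real x > 0. By the quotient rule, f'(x) = 32(5 - x)/(x + 5)^3, which is positive for x < 5 and negative for x > 5. So f has a unique maximum at x = 5, and since 5 is a positive integer, the supremum over n ≥ 1 is attained at n = 5: d_5 = 32·5/(5 + 5)^2 = 32·5/100 = 8/5. Hence ||M|| = 8/5.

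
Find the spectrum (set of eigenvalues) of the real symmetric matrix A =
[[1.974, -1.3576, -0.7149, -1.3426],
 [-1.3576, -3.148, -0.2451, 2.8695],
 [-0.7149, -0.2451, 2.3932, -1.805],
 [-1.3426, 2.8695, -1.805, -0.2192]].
sigma(A) ≈ {-5, -1, 3, 4}

A is real symmetric, so its spectrum consists of real eigenvalues. Expanding the characteristic polynomial of the displayed matrix gives
  det(λ I - A) = p(λ) = λ^4 + (-1)λ^3 + (-25)λ^2 + (37)λ + (59.9978).
Solving p(λ) = 0 yields eigenvalues ≈ -5, -1, 3, 4. (A is shown rounded to 4 decimals, so these recover the underlying integer eigenvalues to within that precision.)
Verification: the trace of A = 1 equals the sum of eigenvalues 1, and det(A) ≈ 59.9978 matches the eigenvalue product 60.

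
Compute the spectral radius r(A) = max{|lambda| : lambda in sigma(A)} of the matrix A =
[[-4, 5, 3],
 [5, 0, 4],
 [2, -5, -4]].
r(A) ≈ 7.6018

The eigenvalues of A are the roots of its characteristic polynomial. With M = A (coefficients from the trace, the sum of principal 2x2 minors, and det A):
  p(λ) = det(λ I - M) = λ^3 + 8λ^2 + 5λ + 15.
No integer candidate from the rational root theorem (±divisors of 15) is a root, so the roots are irrational. The cubic discriminant is Δ = -24895 < 0, so there is one real root and a complex-conjugate pair. p(-8) = -25 and p(-7) = 29 have opposite signs, so a root lies in (-8, -7); Newton's method refines it to λ ≈ -7.6018. Dividing out (λ - (-7.6018)) leaves approximately λ^2 + 0.3982λ + 1.9732. For λ^2 + 0.3982λ + 1.9732 the discriminant is -7.7343. It is negative, so the remaining roots are the complex-conjugate pair λ ≈ -0.1991 ± 1.3905i. Their product equals the constant term, so |λ|^2 ≈ 1.9732 and |λ| ≈ 1.4047.
Thus the eigenvalues (to 4 decimals) are -7.6018 (modulus 7.6018); -0.1991 ± 1.3905i (modulus 1.4047). The spectral radius is the largest modulus: r(A) ≈ 7.6018. (Cross-check: r(A) ≤ ||A||_2 ≈ 9.6242; equality holds whenever A is normal, though it can also hold for some non-normal A.)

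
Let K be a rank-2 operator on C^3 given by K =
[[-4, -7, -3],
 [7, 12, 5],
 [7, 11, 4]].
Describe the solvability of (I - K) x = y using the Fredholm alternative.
(I - K) is invertible (det(I - K) = -12 ≠ 0), so for every y in C^3 the equation (I - K) x = y has a unique solution.

K has rank 2 and factors as K = U V^T = u1 v1^T + u2 v2^T with u1 = (-1, 2, 3), v1 = (2, 3, 1), u2 = (-2, 3, 1), v2 = (1, 2, 1) (multiplying out reproduces the displayed K). The nonzero eigenvalues of U V^T coincide with those of the 2 x 2 matrix G = V^T U = [[v1·u1, v1·u2], [v2·u1, v2·u2]] = [[7, 6], [6, 5]], and by the Sylvester determinant identity det(I_3 - U V^T) = det(I_2 - V^T U) = det([[-6, -6], [-6, -4]]) = (-6)(-4) - (-6)(-6) = -12. (Direct check: I - K =
[[5, 7, 3],
 [-7, -11, -5],
 [-7, -11, -3]]
has determinant -12.) The finite-dimensional Fredholm alternative says: either (I - K) is invertible, or ker(I - K) ≠ {0} and then range(I - K) = ker((I - K)^*)^⊥, with dim ker(I - K) = dim ker((I - K)^*). Since det(I - K) ≠ 0, 1 is not an eigenvalue of K and ker(I - K) = {0}, so we are in the first case: for every y there is a unique x = (I - K)^(-1) y. (Explicitly, by the Woodbury identity, (I - U V^T)^(-1) = I + U (I_2 - G)^(-1) V^T.)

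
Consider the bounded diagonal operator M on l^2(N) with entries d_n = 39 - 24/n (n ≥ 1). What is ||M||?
||M|| = 39

For a diagonal operator on l^2 with entries d_n, ||M|| = sup_n |d_n|. Here d_1 = 15, d_2 = 27, ..., and d_n = 39 - 24/n increases monotonically toward 39. All terms lie in [15, 39), so |d_n| = d_n and the supremum is the limit 39, which is not attained by any individual d_n. Hence ||M|| = 39.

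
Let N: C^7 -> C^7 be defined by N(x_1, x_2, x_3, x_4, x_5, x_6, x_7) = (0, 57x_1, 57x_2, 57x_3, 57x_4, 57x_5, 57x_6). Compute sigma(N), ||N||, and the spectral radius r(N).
sigma(N) = {0}; ||N|| = 57; r(N) = 0. (N is nilpotent with N^7 = 0.)

On C^7, N is a strictly lower-triangular matrix with 57 on the subdiagonal and zeros elsewhere, so its characteristic polynomial is lambda^7 and every eigenvalue is 0: sigma(N) = {0}. For the operator norm, N e_i = 57e_{i+1} for i = 1, ..., 6 and N e_7 = 0, so the singular values of N are 57 (with multiplicity 6) and 0; hence ||N|| = 57. The spectral radius r(N) = max|lambda| = 0. Note ||N|| > r(N) — characteristic of non-normal nilpotent operators. Indeed N^7 = 0.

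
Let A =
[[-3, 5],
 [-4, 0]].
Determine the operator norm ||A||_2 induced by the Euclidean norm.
||A||_2 = sqrt(40) ≈ 6.3246 (= sqrt(largest eigenvalue of A^T A))

||A||_2 = sigma_max(A) = sqrt(lambda_max(A^T A)). Form the symmetric matrix M = A^T A =
[[25, -15],
 [-15, 25]].
Its characteristic polynomial (trace, determinant of M give the coefficients) is
  p(λ) = det(λ I - M) = λ^2 - 50λ + 400.
For λ^2 - 50λ + 400 the discriminant is 900. It is a perfect square (30^2), so the roots are rational: λ = (50 ± 30)/2 = 40, 10.
So the eigenvalues of A^T A are ≈ 10, 40 (all ≥ 0, as they must be for A^T A). The largest is λ_max = 40, hence ||A||_2 = sqrt(λ_max) = sqrt(40) ≈ 6.3246.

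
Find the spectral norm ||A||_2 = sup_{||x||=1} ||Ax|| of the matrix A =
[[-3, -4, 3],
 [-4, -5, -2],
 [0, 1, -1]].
||A||_2 ≈ 8.1718 (= sqrt(largest eigenvalue of A^T A))

||A||_2 = sigma_max(A) = sqrt(lambda_max(A^T A)). Form the symmetric matrix M = A^T A =
[[25, 32, -1],
 [32, 42, -3],
 [-1, -3, 14]].
Its characteristic polynomial (trace, sum of principal 2x2 minors, determinant of M give the coefficients) is
  p(λ) = det(λ I - M) = λ^3 - 81λ^2 + 954λ - 289.
No integer candidate from the rational root theorem (±divisors of 289) is a root, so the roots are irrational. The cubic discriminant is Δ = 2283646905 > 0, so there are three distinct real roots. p(0) = -289 and p(1) = 585 have opposite signs, so a root lies in (0, 1); Newton's method refines it to λ ≈ 0.3111. p(13) = 621 and p(14) = -65 have opposite signs, so a root lies in (13, 14); Newton's method refines it to λ ≈ 13.91. p(66) = -2665 and p(67) = 783 have opposite signs, so a root lies in (66, 67); Newton's method refines it to λ ≈ 66.7788. Check (Vieta): the three roots sum to 81, matching tr M = 81.
So the eigenvalues of A^T A are ≈ 0.3111, 13.91, 66.7788 (all ≥ 0, as they must be for A^T A). The largest is λ_max ≈ 66.7788, hence ||A||_2 = sqrt(λ_max) ≈ 8.1718.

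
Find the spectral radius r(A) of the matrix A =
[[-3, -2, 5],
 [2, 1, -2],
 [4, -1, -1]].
r(A) ≈ 6.2631

The eigenvalues of A are the roots of its characteristic polynomial. With M = A (coefficients from the trace, the sum of principal 2x2 minors, and det A):
  p(λ) = det(λ I - M) = λ^3 + 3λ^2 - 19λ + 9.
No integer candidate from the rational root theorem (±divisors of 9) is a root, so the roots are irrational. The cubic discriminant is Δ = 18292 > 0, so there are three distinct real roots. p(-7) = -54 and p(-6) = 15 have opposite signs, so a root lies in (-7, -6); Newton's method refines it to λ ≈ -6.2631. p(0) = 9 and p(1) = -6 have opposite signs, so a root lies in (0, 1); Newton's method refines it to λ ≈ 0.5248. p(2) = -9 and p(3) = 6 have opposite signs, so a root lies in (2, 3); Newton's method refines it to λ ≈ 2.7383. Check (Vieta): the three roots sum to -3, matching tr M = -3.
Thus the eigenvalues (to 4 decimals) are -6.2631 (modulus 6.2631); 0.5248 (modulus 0.5248); 2.7383 (modulus 2.7383). The spectral radius is the largest modulus: r(A) ≈ 6.2631. (Cross-check: r(A) ≤ ||A||_2 ≈ 7.4064; equality holds whenever A is normal, though it can also hold for some non-normal A.)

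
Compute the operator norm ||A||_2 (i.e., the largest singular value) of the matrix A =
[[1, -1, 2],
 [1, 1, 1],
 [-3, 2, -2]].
||A||_2 ≈ 4.7648 (= sqrt(largest eigenvalue of A^T A))

||A||_2 = sigma_max(A) = sqrt(lambda_max(A^T A)). Form the symmetric matrix M = A^T A =
[[11, -6, 9],
 [-6, 6, -5],
 [9, -5, 9]].
Its characteristic polynomial (trace, sum of principal 2x2 minors, determinant of M give the coefficients) is
  p(λ) = det(λ I - M) = λ^3 - 26λ^2 + 77λ - 49.
No integer candidate from the rational root theorem (±divisors of 49) is a root, so the roots are irrational. The cubic discriminant is Δ = 437913 > 0, so there are three distinct real roots. p(0) = -49 and p(1) = 3 have opposite signs, so a root lies in (0, 1); Newton's method refines it to λ ≈ 0.901. p(2) = 9 and p(3) = -25 have opposite signs, so a root lies in (2, 3); Newton's method refines it to λ ≈ 2.3955. p(22) = -291 and p(23) = 135 have opposite signs, so a root lies in (22, 23); Newton's method refines it to λ ≈ 22.7035. Check (Vieta): the three roots sum to 26, matching tr M = 26.
So the eigenvalues of A^T A are ≈ 0.901, 2.3955, 22.7035 (all ≥ 0, as they must be for A^T A). The largest is λ_max ≈ 22.7035, hence ||A||_2 = sqrt(λ_max) ≈ 4.7648.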